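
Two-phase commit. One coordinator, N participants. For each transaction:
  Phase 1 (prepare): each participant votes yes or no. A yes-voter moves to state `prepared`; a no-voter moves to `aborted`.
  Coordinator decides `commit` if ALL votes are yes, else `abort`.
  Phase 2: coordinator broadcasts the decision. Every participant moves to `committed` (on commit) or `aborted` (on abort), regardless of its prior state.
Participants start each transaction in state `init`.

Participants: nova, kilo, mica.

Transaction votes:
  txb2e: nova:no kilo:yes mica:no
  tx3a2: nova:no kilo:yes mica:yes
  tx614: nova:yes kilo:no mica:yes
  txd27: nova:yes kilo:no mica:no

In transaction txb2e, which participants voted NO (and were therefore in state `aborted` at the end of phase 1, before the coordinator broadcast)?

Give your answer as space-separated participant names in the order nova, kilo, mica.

Txn txb2e phase 1: nova no -> aborted; kilo yes -> prepared; mica no -> aborted

Answer: nova mica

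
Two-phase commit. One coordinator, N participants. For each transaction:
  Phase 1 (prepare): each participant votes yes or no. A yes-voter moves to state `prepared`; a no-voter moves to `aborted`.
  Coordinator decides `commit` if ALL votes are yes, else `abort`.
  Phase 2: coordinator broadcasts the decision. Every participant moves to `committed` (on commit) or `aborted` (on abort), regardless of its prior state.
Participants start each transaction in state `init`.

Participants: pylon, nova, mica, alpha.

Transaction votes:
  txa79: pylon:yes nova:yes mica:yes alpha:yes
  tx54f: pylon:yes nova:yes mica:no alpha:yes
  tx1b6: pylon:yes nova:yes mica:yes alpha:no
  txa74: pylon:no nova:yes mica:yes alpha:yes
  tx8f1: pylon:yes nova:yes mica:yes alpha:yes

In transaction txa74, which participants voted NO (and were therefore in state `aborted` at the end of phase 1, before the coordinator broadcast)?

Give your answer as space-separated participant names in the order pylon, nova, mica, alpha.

Answer: pylon

Derivation:
Txn txa74 phase 1: pylon no -> aborted; nova yes -> prepared; mica yes -> prepared; alpha yes -> prepared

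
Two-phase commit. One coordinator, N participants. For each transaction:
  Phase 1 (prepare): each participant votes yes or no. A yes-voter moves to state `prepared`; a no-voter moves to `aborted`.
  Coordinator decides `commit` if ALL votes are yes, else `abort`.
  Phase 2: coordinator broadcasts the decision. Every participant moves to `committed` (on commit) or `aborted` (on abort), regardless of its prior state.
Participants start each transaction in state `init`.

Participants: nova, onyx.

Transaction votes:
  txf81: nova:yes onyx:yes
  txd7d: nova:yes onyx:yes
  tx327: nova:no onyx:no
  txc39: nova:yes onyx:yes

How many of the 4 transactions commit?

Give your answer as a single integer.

txf81: all yes -> commit (commits=1)
txd7d: all yes -> commit (commits=2)
tx327: no from nova, onyx -> abort (commits=2)
txc39: all yes -> commit (commits=3)

Answer: 3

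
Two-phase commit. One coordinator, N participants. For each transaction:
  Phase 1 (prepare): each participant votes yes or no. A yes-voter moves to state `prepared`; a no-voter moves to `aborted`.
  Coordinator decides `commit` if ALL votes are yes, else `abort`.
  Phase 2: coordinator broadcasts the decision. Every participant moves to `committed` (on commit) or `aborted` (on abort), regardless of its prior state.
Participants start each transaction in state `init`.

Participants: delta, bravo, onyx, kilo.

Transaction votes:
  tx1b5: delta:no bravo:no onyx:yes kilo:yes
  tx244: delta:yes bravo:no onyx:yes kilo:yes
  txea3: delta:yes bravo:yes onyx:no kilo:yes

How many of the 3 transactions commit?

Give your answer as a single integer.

Answer: 0

Derivation:
tx1b5: no from delta, bravo -> abort (commits=0)
tx244: no from bravo -> abort (commits=0)
txea3: no from onyx -> abort (commits=0)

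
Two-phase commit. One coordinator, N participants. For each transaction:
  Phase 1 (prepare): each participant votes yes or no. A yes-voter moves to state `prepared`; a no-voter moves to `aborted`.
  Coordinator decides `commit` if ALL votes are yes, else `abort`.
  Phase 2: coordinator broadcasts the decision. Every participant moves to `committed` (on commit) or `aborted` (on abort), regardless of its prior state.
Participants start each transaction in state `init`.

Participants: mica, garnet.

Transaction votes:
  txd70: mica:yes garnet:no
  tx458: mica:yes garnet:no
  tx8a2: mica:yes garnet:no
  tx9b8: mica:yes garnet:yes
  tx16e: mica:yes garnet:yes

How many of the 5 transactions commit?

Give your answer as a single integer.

txd70: no from garnet -> abort (commits=0)
tx458: no from garnet -> abort (commits=0)
tx8a2: no from garnet -> abort (commits=0)
tx9b8: all yes -> commit (commits=1)
tx16e: all yes -> commit (commits=2)

Answer: 2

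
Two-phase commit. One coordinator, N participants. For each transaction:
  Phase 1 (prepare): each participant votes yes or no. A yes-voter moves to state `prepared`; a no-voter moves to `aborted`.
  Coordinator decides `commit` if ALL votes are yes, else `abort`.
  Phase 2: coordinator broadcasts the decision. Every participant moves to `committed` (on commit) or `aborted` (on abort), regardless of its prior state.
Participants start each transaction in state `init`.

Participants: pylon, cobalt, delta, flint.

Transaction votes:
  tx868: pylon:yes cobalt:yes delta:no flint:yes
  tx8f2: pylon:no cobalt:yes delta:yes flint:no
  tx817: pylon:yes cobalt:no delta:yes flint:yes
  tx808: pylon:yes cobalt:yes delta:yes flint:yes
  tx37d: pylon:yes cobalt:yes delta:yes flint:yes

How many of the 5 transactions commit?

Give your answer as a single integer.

Answer: 2

Derivation:
tx868: no from delta -> abort (commits=0)
tx8f2: no from pylon, flint -> abort (commits=0)
tx817: no from cobalt -> abort (commits=0)
tx808: all yes -> commit (commits=1)
tx37d: all yes -> commit (commits=2)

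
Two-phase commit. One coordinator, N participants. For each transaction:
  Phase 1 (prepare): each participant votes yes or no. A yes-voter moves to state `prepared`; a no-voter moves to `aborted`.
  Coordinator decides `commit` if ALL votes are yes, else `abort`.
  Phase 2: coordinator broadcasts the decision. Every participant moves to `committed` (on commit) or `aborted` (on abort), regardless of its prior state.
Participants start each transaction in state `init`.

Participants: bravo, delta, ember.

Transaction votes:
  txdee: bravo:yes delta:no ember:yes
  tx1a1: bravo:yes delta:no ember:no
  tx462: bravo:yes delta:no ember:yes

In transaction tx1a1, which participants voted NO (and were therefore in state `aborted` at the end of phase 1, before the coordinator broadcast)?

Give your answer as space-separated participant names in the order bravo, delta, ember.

Txn tx1a1 phase 1: bravo yes -> prepared; delta no -> aborted; ember no -> aborted

Answer: delta ember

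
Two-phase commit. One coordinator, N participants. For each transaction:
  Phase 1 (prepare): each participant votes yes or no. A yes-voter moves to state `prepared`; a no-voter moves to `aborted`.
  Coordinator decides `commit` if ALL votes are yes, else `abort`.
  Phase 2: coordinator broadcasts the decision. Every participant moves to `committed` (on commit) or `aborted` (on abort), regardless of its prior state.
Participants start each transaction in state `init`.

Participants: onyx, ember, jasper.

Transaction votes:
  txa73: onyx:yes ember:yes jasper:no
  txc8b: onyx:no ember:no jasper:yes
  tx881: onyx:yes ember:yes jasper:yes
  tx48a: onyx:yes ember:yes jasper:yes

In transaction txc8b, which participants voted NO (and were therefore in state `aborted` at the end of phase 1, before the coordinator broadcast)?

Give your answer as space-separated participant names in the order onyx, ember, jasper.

Answer: onyx ember

Derivation:
Txn txc8b phase 1: onyx no -> aborted; ember no -> aborted; jasper yes -> prepared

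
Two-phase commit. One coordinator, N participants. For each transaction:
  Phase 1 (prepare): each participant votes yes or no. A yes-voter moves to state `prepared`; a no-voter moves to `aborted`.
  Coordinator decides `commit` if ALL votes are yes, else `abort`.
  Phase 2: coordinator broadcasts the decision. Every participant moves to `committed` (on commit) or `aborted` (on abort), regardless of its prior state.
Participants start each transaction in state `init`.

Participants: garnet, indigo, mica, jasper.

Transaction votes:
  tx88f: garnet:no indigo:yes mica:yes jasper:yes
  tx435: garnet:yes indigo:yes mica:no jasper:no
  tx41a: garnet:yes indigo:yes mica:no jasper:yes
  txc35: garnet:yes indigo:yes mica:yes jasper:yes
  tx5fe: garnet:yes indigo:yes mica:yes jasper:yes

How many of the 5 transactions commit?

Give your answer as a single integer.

Answer: 2

Derivation:
tx88f: no from garnet -> abort (commits=0)
tx435: no from mica, jasper -> abort (commits=0)
tx41a: no from mica -> abort (commits=0)
txc35: all yes -> commit (commits=1)
tx5fe: all yes -> commit (commits=2)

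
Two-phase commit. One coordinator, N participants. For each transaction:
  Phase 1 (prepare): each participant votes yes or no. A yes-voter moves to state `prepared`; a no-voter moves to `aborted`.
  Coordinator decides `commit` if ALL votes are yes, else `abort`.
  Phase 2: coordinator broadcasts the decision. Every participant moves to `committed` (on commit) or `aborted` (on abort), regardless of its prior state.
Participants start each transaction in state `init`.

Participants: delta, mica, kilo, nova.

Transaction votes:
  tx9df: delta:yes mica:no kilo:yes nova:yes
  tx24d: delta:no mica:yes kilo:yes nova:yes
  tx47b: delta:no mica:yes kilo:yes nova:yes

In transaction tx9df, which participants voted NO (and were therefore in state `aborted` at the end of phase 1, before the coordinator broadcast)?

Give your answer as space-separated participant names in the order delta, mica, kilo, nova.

Txn tx9df phase 1: delta yes -> prepared; mica no -> aborted; kilo yes -> prepared; nova yes -> prepared

Answer: mica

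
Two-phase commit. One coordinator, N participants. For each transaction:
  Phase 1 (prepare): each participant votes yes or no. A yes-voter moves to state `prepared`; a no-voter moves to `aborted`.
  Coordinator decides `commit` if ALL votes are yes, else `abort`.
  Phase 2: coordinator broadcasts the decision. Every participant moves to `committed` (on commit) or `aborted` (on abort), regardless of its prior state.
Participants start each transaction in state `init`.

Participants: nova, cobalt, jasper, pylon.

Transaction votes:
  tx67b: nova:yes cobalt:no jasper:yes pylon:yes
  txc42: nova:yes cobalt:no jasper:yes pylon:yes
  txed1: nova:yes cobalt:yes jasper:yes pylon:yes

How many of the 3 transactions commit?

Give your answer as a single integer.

tx67b: no from cobalt -> abort (commits=0)
txc42: no from cobalt -> abort (commits=0)
txed1: all yes -> commit (commits=1)

Answer: 1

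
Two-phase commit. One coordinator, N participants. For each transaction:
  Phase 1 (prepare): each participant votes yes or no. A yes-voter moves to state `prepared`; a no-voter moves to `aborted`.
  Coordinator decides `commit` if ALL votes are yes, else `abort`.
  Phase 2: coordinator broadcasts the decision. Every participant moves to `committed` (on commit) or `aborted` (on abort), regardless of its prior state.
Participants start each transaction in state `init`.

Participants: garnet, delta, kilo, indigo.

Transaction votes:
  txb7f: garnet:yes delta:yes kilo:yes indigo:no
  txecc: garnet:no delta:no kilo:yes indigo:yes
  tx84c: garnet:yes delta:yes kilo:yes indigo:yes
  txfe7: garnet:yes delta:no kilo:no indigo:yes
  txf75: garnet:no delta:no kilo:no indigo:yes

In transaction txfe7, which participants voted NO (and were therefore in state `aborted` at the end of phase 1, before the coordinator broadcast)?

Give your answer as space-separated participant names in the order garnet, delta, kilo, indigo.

Txn txfe7 phase 1: garnet yes -> prepared; delta no -> aborted; kilo no -> aborted; indigo yes -> prepared

Answer: delta kilo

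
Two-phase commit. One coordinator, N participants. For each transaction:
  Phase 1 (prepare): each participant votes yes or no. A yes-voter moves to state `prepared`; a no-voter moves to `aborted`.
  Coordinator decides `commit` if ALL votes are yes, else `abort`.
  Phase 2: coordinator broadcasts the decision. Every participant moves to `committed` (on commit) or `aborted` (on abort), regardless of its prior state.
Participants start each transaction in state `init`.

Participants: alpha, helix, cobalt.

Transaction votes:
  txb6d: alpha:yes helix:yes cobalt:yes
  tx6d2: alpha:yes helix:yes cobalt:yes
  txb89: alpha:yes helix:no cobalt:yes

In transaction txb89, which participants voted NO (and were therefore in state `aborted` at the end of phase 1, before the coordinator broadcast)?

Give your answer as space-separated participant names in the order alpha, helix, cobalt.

Answer: helix

Derivation:
Txn txb89 phase 1: alpha yes -> prepared; helix no -> aborted; cobalt yes -> prepared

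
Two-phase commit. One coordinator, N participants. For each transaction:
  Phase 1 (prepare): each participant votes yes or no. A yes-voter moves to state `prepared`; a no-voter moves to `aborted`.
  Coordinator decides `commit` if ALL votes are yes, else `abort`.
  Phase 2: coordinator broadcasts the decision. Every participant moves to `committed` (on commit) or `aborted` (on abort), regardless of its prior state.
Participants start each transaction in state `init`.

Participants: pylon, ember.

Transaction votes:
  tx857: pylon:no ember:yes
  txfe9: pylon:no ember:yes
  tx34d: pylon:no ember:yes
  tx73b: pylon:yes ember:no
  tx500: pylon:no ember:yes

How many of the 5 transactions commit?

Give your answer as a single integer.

Answer: 0

Derivation:
tx857: no from pylon -> abort (commits=0)
txfe9: no from pylon -> abort (commits=0)
tx34d: no from pylon -> abort (commits=0)
tx73b: no from ember -> abort (commits=0)
tx500: no from pylon -> abort (commits=0)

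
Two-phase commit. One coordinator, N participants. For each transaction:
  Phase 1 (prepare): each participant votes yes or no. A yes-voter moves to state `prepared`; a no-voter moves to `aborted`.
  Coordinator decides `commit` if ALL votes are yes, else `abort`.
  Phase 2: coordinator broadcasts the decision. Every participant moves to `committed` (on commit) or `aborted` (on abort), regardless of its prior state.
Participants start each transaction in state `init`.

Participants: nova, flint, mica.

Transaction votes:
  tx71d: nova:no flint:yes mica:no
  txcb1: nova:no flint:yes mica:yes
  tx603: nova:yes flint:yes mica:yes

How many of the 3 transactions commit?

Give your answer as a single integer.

tx71d: no from nova, mica -> abort (commits=0)
txcb1: no from nova -> abort (commits=0)
tx603: all yes -> commit (commits=1)

Answer: 1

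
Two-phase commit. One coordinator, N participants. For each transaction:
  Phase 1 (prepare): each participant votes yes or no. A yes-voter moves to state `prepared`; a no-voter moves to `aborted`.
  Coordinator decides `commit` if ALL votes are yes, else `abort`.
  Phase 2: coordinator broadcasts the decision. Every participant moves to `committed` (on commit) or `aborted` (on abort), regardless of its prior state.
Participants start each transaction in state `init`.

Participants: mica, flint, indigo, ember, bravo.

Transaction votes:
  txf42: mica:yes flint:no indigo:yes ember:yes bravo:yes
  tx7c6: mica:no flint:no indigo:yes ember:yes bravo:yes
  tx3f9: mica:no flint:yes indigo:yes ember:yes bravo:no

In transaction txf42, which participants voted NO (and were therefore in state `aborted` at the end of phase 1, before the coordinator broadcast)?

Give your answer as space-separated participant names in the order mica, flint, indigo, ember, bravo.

Answer: flint

Derivation:
Txn txf42 phase 1: mica yes -> prepared; flint no -> aborted; indigo yes -> prepared; ember yes -> prepared; bravo yes -> prepared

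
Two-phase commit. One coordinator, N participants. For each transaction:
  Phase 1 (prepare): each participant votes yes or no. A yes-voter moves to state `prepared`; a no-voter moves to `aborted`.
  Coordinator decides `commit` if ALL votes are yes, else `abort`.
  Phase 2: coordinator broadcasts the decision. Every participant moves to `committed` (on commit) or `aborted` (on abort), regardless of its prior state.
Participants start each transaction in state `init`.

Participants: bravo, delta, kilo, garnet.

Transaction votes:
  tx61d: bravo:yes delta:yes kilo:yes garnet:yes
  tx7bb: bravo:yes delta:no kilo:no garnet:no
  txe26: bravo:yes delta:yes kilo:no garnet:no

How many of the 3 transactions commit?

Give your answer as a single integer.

Answer: 1

Derivation:
tx61d: all yes -> commit (commits=1)
tx7bb: no from delta, kilo, garnet -> abort (commits=1)
txe26: no from kilo, garnet -> abort (commits=1)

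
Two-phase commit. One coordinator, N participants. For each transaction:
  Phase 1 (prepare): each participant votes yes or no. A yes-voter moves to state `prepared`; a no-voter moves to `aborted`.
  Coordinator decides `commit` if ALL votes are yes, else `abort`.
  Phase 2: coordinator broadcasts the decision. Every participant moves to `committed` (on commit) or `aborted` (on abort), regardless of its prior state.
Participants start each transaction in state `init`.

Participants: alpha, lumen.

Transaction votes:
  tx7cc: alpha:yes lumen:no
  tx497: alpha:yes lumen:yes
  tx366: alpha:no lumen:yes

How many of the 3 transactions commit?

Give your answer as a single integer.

Answer: 1

Derivation:
tx7cc: no from lumen -> abort (commits=0)
tx497: all yes -> commit (commits=1)
tx366: no from alpha -> abort (commits=1)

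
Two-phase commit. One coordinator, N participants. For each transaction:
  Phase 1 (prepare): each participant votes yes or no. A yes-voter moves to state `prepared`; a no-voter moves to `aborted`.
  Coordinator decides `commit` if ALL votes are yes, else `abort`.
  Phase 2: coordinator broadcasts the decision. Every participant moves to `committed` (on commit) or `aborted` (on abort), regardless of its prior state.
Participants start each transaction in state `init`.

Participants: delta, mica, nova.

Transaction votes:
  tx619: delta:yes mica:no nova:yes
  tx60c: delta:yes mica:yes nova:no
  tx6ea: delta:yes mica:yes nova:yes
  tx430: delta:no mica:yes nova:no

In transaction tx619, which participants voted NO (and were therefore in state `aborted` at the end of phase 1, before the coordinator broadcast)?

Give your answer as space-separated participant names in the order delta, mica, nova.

Answer: mica

Derivation:
Txn tx619 phase 1: delta yes -> prepared; mica no -> aborted; nova yes -> prepared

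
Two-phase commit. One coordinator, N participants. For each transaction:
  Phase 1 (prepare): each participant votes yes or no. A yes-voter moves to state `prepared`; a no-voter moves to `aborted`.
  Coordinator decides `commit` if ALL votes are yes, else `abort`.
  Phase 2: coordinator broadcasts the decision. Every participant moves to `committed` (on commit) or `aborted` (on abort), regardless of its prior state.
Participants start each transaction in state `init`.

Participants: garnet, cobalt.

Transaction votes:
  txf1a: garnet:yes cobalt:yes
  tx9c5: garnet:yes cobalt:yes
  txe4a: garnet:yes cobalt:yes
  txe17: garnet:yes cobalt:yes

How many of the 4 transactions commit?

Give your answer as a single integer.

txf1a: all yes -> commit (commits=1)
tx9c5: all yes -> commit (commits=2)
txe4a: all yes -> commit (commits=3)
txe17: all yes -> commit (commits=4)

Answer: 4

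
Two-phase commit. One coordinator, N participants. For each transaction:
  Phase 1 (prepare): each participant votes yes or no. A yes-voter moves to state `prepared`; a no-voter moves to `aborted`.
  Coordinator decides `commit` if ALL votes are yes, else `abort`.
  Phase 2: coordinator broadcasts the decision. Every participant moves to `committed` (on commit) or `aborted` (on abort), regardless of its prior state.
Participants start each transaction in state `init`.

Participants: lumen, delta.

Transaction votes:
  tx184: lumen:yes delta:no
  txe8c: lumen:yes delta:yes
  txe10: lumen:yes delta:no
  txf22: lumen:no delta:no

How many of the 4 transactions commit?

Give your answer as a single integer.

Answer: 1

Derivation:
tx184: no from delta -> abort (commits=0)
txe8c: all yes -> commit (commits=1)
txe10: no from delta -> abort (commits=1)
txf22: no from lumen, delta -> abort (commits=1)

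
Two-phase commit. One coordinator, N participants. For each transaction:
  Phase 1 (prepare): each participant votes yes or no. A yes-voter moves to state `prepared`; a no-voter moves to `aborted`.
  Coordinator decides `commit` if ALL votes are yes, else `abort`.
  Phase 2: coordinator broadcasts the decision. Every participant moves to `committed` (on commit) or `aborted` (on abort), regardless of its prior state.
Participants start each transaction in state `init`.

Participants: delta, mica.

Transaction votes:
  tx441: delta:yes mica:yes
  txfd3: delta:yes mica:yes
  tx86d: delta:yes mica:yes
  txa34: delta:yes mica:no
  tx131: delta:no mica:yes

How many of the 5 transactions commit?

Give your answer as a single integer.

tx441: all yes -> commit (commits=1)
txfd3: all yes -> commit (commits=2)
tx86d: all yes -> commit (commits=3)
txa34: no from mica -> abort (commits=3)
tx131: no from delta -> abort (commits=3)

Answer: 3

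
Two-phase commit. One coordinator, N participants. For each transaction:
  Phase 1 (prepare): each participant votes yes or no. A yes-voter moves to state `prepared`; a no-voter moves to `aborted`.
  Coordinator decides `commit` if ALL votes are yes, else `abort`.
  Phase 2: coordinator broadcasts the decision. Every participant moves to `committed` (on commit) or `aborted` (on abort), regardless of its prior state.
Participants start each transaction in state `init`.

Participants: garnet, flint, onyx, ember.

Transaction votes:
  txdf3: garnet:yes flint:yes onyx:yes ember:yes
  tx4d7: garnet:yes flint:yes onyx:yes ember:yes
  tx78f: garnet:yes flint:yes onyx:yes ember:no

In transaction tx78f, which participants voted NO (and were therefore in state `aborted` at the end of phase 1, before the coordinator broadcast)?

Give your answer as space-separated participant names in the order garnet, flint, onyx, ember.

Answer: ember

Derivation:
Txn tx78f phase 1: garnet yes -> prepared; flint yes -> prepared; onyx yes -> prepared; ember no -> aborted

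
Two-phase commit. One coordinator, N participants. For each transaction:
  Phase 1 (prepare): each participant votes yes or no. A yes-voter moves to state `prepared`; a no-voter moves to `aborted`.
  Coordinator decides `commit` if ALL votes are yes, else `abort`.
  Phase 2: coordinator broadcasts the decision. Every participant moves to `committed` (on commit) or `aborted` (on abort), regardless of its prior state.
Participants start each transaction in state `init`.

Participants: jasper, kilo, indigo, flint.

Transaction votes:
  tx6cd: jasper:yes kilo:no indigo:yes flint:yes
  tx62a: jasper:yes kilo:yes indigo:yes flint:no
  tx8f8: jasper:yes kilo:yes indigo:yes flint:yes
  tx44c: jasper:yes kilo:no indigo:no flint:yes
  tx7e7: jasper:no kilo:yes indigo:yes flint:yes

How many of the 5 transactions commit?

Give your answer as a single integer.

Answer: 1

Derivation:
tx6cd: no from kilo -> abort (commits=0)
tx62a: no from flint -> abort (commits=0)
tx8f8: all yes -> commit (commits=1)
tx44c: no from kilo, indigo -> abort (commits=1)
tx7e7: no from jasper -> abort (commits=1)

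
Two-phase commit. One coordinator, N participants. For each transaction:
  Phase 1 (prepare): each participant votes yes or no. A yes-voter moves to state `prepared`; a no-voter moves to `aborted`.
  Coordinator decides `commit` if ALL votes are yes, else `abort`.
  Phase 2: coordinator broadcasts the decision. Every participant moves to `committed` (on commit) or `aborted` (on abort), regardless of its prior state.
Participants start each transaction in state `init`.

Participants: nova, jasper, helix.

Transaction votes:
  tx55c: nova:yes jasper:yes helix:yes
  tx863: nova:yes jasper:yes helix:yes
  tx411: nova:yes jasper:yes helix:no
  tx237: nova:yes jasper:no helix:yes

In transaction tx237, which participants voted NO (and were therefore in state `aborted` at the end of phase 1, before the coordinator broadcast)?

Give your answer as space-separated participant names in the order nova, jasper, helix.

Txn tx237 phase 1: nova yes -> prepared; jasper no -> aborted; helix yes -> prepared

Answer: jasper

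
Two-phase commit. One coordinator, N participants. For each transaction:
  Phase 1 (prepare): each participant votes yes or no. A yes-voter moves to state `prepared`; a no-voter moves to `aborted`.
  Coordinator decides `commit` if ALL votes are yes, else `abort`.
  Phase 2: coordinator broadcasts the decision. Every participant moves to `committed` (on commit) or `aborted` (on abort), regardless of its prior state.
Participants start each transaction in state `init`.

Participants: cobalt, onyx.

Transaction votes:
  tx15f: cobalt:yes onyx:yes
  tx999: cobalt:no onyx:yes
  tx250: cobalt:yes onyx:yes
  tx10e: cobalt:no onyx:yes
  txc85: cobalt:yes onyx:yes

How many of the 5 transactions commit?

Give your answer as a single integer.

Answer: 3

Derivation:
tx15f: all yes -> commit (commits=1)
tx999: no from cobalt -> abort (commits=1)
tx250: all yes -> commit (commits=2)
tx10e: no from cobalt -> abort (commits=2)
txc85: all yes -> commit (commits=3)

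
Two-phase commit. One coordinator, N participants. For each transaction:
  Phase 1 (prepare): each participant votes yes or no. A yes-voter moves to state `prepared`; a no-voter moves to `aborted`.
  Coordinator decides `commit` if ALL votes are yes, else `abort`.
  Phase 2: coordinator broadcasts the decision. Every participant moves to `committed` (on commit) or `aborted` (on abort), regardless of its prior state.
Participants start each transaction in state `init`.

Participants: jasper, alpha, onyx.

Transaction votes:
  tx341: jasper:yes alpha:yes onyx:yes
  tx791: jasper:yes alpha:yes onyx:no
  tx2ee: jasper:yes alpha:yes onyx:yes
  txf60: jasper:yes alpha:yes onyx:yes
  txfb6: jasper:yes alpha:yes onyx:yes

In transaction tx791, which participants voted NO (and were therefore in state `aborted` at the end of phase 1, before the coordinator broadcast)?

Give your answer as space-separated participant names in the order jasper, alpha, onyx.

Txn tx791 phase 1: jasper yes -> prepared; alpha yes -> prepared; onyx no -> aborted

Answer: onyx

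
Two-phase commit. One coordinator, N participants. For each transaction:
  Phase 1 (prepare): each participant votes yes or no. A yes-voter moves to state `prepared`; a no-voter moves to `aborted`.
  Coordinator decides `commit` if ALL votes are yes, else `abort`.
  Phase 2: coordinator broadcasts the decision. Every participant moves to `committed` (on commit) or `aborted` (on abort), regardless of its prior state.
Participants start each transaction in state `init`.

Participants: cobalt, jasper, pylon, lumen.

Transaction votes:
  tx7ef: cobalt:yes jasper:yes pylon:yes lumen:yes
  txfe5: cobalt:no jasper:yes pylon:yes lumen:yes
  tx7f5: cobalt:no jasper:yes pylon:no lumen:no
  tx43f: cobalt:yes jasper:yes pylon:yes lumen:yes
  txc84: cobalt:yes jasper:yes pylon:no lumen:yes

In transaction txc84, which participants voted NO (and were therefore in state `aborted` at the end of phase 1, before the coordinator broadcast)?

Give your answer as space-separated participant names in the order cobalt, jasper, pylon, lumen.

Answer: pylon

Derivation:
Txn txc84 phase 1: cobalt yes -> prepared; jasper yes -> prepared; pylon no -> aborted; lumen yes -> prepared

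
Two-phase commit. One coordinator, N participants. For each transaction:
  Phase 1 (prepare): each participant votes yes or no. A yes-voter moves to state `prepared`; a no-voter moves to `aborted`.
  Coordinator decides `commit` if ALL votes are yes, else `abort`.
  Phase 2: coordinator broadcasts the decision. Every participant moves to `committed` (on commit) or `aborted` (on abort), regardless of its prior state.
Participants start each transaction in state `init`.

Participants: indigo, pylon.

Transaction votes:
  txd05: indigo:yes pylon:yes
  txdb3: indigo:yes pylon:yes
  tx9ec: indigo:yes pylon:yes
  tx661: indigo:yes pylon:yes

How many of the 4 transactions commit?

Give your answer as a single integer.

txd05: all yes -> commit (commits=1)
txdb3: all yes -> commit (commits=2)
tx9ec: all yes -> commit (commits=3)
tx661: all yes -> commit (commits=4)

Answer: 4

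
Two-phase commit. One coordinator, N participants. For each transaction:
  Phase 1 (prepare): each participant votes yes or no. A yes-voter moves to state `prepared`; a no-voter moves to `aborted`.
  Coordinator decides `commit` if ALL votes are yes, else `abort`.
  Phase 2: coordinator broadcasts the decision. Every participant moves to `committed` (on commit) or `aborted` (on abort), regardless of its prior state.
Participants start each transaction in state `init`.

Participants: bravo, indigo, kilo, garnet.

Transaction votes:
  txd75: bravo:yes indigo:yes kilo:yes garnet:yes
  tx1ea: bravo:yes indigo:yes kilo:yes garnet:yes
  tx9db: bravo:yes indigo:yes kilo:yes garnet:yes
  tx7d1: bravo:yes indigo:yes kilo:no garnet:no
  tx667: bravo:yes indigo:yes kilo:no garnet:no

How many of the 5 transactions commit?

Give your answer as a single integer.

txd75: all yes -> commit (commits=1)
tx1ea: all yes -> commit (commits=2)
tx9db: all yes -> commit (commits=3)
tx7d1: no from kilo, garnet -> abort (commits=3)
tx667: no from kilo, garnet -> abort (commits=3)

Answer: 3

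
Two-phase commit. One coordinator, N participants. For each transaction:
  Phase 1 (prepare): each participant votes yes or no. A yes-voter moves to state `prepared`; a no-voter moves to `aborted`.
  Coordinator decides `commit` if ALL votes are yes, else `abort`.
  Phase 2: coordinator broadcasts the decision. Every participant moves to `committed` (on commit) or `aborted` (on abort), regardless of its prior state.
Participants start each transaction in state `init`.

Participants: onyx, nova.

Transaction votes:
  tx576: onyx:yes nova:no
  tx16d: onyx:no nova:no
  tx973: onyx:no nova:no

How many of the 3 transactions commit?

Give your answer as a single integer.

Answer: 0

Derivation:
tx576: no from nova -> abort (commits=0)
tx16d: no from onyx, nova -> abort (commits=0)
tx973: no from onyx, nova -> abort (commits=0)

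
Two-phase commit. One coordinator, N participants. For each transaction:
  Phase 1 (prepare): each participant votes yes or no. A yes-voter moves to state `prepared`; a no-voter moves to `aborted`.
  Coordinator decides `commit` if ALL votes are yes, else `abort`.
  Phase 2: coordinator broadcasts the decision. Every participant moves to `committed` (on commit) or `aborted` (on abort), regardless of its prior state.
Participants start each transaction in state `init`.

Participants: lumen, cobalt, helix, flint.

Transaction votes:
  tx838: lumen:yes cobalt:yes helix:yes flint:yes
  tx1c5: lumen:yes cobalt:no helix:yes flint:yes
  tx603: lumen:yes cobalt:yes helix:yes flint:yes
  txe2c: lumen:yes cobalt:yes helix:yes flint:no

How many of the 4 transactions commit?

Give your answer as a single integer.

tx838: all yes -> commit (commits=1)
tx1c5: no from cobalt -> abort (commits=1)
tx603: all yes -> commit (commits=2)
txe2c: no from flint -> abort (commits=2)

Answer: 2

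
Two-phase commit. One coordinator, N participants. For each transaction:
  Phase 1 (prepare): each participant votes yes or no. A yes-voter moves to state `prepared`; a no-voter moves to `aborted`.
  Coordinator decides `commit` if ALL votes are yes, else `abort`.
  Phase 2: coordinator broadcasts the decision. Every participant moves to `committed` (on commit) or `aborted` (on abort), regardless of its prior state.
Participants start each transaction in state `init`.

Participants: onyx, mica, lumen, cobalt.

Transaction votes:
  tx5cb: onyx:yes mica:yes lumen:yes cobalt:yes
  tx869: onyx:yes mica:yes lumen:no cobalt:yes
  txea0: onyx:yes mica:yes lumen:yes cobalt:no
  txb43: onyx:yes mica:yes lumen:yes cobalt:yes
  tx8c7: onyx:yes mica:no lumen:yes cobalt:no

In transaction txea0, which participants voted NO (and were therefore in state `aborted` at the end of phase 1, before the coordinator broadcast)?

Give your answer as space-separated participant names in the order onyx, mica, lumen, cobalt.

Txn txea0 phase 1: onyx yes -> prepared; mica yes -> prepared; lumen yes -> prepared; cobalt no -> aborted

Answer: cobalt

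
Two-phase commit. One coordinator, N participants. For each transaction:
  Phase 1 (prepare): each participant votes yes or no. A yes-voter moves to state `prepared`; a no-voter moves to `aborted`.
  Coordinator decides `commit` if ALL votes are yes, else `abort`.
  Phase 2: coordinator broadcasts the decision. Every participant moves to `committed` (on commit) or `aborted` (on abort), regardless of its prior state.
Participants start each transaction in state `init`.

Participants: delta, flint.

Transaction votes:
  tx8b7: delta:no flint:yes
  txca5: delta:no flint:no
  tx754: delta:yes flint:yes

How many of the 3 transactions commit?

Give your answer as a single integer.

tx8b7: no from delta -> abort (commits=0)
txca5: no from delta, flint -> abort (commits=0)
tx754: all yes -> commit (commits=1)

Answer: 1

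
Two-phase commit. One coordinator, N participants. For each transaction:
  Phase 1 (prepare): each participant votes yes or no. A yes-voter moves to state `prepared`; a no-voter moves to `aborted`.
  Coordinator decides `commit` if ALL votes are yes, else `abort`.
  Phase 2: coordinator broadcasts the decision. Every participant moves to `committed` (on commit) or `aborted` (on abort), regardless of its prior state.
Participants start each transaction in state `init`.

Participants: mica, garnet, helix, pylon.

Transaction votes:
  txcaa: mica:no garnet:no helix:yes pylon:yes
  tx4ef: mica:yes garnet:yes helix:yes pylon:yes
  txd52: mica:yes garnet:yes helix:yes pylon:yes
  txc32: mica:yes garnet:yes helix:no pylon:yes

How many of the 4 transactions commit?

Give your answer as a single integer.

Answer: 2

Derivation:
txcaa: no from mica, garnet -> abort (commits=0)
tx4ef: all yes -> commit (commits=1)
txd52: all yes -> commit (commits=2)
txc32: no from helix -> abort (commits=2)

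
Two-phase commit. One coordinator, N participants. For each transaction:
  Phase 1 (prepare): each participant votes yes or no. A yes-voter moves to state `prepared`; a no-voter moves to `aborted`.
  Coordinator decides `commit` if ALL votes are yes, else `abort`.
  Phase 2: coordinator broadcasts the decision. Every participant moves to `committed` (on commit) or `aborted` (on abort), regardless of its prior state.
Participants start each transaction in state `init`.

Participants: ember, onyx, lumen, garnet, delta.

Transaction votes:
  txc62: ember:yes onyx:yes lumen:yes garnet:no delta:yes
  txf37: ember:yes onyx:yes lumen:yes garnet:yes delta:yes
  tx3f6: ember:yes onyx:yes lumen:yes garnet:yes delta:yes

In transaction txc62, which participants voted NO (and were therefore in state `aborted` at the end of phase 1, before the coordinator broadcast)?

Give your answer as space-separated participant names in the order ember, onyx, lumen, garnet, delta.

Txn txc62 phase 1: ember yes -> prepared; onyx yes -> prepared; lumen yes -> prepared; garnet no -> aborted; delta yes -> prepared

Answer: garnet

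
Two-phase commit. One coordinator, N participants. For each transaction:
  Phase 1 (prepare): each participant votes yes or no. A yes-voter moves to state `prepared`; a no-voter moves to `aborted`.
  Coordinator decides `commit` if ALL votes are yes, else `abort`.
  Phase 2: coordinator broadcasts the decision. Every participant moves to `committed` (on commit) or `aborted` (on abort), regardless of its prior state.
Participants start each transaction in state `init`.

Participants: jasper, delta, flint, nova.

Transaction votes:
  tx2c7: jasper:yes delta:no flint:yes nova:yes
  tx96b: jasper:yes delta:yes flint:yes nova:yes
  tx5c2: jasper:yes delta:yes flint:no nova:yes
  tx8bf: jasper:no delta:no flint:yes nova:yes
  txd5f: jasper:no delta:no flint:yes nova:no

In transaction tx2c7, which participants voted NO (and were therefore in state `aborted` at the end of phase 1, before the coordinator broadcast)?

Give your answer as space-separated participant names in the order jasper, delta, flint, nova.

Answer: delta

Derivation:
Txn tx2c7 phase 1: jasper yes -> prepared; delta no -> aborted; flint yes -> prepared; nova yes -> prepared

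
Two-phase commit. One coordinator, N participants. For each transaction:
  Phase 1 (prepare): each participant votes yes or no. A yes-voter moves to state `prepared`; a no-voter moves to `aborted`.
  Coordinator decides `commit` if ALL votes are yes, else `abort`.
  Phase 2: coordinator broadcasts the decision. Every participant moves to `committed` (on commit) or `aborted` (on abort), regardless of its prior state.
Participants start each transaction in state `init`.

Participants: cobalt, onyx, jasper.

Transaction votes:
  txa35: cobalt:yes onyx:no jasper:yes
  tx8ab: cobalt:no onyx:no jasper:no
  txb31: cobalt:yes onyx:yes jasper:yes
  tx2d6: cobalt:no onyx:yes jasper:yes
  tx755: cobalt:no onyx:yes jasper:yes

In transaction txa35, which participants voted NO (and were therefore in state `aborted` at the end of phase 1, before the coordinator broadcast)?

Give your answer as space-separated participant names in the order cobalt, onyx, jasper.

Txn txa35 phase 1: cobalt yes -> prepared; onyx no -> aborted; jasper yes -> prepared

Answer: onyx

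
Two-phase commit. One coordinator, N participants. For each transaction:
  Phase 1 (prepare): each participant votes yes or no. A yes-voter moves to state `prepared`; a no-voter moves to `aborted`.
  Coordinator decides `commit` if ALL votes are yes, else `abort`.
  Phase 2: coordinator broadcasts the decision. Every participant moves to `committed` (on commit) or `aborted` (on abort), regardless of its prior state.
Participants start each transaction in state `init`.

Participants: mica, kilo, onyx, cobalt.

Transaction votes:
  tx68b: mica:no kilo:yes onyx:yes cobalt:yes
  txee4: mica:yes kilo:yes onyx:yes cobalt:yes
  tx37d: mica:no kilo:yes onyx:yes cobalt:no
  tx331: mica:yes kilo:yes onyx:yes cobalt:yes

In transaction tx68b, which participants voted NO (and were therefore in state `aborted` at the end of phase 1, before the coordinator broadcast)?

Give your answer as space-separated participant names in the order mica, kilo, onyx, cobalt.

Answer: mica

Derivation:
Txn tx68b phase 1: mica no -> aborted; kilo yes -> prepared; onyx yes -> prepared; cobalt yes -> prepared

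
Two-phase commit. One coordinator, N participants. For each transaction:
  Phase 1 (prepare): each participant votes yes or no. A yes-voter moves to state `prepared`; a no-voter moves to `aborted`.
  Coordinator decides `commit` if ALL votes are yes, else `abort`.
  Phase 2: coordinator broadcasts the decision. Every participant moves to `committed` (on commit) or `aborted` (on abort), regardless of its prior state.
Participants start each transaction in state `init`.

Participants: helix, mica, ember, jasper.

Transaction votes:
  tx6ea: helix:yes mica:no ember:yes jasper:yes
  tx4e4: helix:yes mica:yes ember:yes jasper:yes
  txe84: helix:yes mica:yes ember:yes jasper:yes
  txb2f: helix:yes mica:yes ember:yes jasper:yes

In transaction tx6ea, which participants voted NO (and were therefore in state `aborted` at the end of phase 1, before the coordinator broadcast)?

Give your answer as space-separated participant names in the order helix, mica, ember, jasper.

Answer: mica

Derivation:
Txn tx6ea phase 1: helix yes -> prepared; mica no -> aborted; ember yes -> prepared; jasper yes -> prepared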